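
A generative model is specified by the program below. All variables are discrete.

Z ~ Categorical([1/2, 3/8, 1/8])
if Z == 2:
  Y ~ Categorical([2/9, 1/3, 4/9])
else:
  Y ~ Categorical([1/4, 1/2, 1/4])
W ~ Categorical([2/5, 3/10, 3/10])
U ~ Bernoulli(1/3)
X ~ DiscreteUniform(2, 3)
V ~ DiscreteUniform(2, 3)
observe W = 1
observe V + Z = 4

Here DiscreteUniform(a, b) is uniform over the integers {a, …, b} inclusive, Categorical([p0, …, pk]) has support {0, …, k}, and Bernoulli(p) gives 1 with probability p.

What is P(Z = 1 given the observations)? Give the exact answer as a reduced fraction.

P(Z = 1 | obs) = 3/4

Enumerate traces; 24 have nonzero weight after conditioning:
  (Z=1, Y=0, W=1, U=0, X=2, V=3) weight 3/640
  (Z=1, Y=0, W=1, U=0, X=3, V=3) weight 3/640
  (Z=1, Y=0, W=1, U=1, X=2, V=3) weight 3/1280
  (Z=1, Y=0, W=1, U=1, X=3, V=3) weight 3/1280
  (Z=1, Y=1, W=1, U=0, X=2, V=3) weight 3/320
  (Z=1, Y=1, W=1, U=0, X=3, V=3) weight 3/320
  (Z=1, Y=1, W=1, U=1, X=2, V=3) weight 3/640
  (Z=1, Y=1, W=1, U=1, X=3, V=3) weight 3/640
  (Z=2, Y=0, W=1, U=0, X=2, V=2) weight 1/720
  … 15 more
Group by Z:
  weight(Z=1) = 9/160
  weight(Z=2) = 3/160
Total weight = 9/160 + 3/160 = 3/40
P(Z=1 | obs) = 9/160 / 3/40 = 3/4
P(Z=2 | obs) = 3/160 / 3/40 = 1/4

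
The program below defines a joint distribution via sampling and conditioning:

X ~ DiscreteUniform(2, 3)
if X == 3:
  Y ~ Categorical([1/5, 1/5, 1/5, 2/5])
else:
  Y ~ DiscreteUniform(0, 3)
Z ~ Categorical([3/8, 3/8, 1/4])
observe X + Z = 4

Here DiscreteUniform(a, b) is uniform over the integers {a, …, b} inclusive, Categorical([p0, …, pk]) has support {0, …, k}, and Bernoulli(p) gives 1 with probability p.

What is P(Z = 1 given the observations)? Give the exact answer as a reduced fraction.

P(Z = 1 | obs) = 3/5

Enumerate traces; 8 have nonzero weight after conditioning:
  (X=2, Y=0, Z=2) weight 1/32
  (X=2, Y=1, Z=2) weight 1/32
  (X=2, Y=2, Z=2) weight 1/32
  (X=2, Y=3, Z=2) weight 1/32
  (X=3, Y=0, Z=1) weight 3/80
  (X=3, Y=1, Z=1) weight 3/80
  (X=3, Y=2, Z=1) weight 3/80
  (X=3, Y=3, Z=1) weight 3/40
Group by Z:
  weight(Z=1) = 3/16
  weight(Z=2) = 1/8
Total weight = 3/16 + 1/8 = 5/16
P(Z=1 | obs) = 3/16 / 5/16 = 3/5
P(Z=2 | obs) = 1/8 / 5/16 = 2/5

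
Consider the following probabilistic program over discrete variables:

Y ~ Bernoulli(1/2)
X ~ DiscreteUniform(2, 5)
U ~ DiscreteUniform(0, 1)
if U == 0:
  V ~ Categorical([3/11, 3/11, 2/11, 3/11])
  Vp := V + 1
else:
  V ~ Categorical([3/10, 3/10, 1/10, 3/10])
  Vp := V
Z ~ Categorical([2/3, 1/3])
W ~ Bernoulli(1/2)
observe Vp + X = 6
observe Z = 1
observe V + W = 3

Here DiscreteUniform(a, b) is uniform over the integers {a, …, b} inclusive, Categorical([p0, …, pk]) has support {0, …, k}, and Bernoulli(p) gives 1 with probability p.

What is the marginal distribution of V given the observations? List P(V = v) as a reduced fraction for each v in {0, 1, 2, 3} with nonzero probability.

P(V=2) = 31/94, P(V=3) = 63/94

Enumerate traces; 8 have nonzero weight after conditioning:
  (Y=0, X=2, U=0, V=3, Z=1, W=0) weight 1/352
  (Y=0, X=3, U=0, V=2, Z=1, W=1) weight 1/528
  (Y=0, X=3, U=1, V=3, Z=1, W=0) weight 1/320
  (Y=0, X=4, U=1, V=2, Z=1, W=1) weight 1/960
  (Y=1, X=2, U=0, V=3, Z=1, W=0) weight 1/352
  (Y=1, X=3, U=0, V=2, Z=1, W=1) weight 1/528
  (Y=1, X=3, U=1, V=3, Z=1, W=0) weight 1/320
  (Y=1, X=4, U=1, V=2, Z=1, W=1) weight 1/960
Group by V:
  weight(V=2) = 31/5280
  weight(V=3) = 21/1760
Total weight = 31/5280 + 21/1760 = 47/2640
P(V=2 | obs) = 31/5280 / 47/2640 = 31/94
P(V=3 | obs) = 21/1760 / 47/2640 = 63/94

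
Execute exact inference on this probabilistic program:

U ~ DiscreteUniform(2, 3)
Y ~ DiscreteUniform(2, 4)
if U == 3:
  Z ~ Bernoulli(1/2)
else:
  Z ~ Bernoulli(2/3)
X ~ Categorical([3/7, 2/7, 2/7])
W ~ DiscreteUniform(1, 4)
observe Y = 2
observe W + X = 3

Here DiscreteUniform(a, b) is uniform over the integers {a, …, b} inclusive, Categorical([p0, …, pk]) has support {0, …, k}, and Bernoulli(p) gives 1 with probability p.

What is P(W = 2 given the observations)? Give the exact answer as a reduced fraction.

P(W = 2 | obs) = 2/7

Enumerate traces; 12 have nonzero weight after conditioning:
  (U=2, Y=2, Z=0, X=0, W=3) weight 1/168
  (U=2, Y=2, Z=0, X=1, W=2) weight 1/252
  (U=2, Y=2, Z=0, X=2, W=1) weight 1/252
  (U=2, Y=2, Z=1, X=0, W=3) weight 1/84
  (U=2, Y=2, Z=1, X=1, W=2) weight 1/126
  (U=2, Y=2, Z=1, X=2, W=1) weight 1/126
  (U=3, Y=2, Z=0, X=0, W=3) weight 1/112
  (U=3, Y=2, Z=0, X=1, W=2) weight 1/168
  … 4 more
Group by W:
  weight(W=1) = 1/42
  weight(W=2) = 1/42
  weight(W=3) = 1/28
Total weight = 1/42 + 1/42 + 1/28 = 1/12
P(W=1 | obs) = 1/42 / 1/12 = 2/7
P(W=2 | obs) = 1/42 / 1/12 = 2/7
P(W=3 | obs) = 1/28 / 1/12 = 3/7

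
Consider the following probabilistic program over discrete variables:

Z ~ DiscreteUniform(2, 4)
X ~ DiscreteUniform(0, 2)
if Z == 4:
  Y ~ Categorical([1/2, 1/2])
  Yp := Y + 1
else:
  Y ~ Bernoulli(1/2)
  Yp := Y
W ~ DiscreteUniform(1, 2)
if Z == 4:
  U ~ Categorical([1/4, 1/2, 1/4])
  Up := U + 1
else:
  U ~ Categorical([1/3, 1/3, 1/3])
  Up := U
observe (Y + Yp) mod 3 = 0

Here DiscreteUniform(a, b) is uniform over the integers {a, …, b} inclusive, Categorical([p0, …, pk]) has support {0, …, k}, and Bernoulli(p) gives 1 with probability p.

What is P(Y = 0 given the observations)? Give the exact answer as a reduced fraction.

Enumerate traces; 54 have nonzero weight after conditioning:
  (Z=2, X=0, Y=0, W=1, U=0) weight 1/108
  (Z=2, X=0, Y=0, W=1, U=1) weight 1/108
  (Z=2, X=0, Y=0, W=1, U=2) weight 1/108
  (Z=2, X=0, Y=0, W=2, U=0) weight 1/108
  (Z=2, X=0, Y=0, W=2, U=1) weight 1/108
  (Z=2, X=0, Y=0, W=2, U=2) weight 1/108
  (Z=2, X=1, Y=0, W=1, U=0) weight 1/108
  (Z=2, X=1, Y=0, W=1, U=1) weight 1/108
  (Z=4, X=0, Y=1, W=1, U=0) weight 1/144
  … 45 more
Group by Y:
  weight(Y=0) = 1/3
  weight(Y=1) = 1/6
Total weight = 1/3 + 1/6 = 1/2
P(Y=0 | obs) = 1/3 / 1/2 = 2/3
P(Y=1 | obs) = 1/6 / 1/2 = 1/3

P(Y = 0 | obs) = 2/3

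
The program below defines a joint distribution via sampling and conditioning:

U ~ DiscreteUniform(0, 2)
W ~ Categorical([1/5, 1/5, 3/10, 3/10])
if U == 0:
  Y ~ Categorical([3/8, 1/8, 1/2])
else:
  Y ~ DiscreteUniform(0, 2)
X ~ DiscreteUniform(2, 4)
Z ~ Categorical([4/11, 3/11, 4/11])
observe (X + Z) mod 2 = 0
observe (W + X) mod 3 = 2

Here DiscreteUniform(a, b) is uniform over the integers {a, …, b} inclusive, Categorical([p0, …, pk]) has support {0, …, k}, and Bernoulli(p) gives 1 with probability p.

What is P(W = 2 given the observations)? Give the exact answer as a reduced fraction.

Enumerate traces; 63 have nonzero weight after conditioning:
  (U=0, W=0, Y=0, X=2, Z=0) weight 1/330
  (U=0, W=0, Y=0, X=2, Z=2) weight 1/330
  (U=0, W=0, Y=1, X=2, Z=0) weight 1/990
  (U=0, W=0, Y=1, X=2, Z=2) weight 1/990
  (U=0, W=0, Y=2, X=2, Z=0) weight 2/495
  (U=0, W=0, Y=2, X=2, Z=2) weight 2/495
  (U=0, W=1, Y=0, X=4, Z=0) weight 1/330
  (U=0, W=1, Y=0, X=4, Z=2) weight 1/330
  (U=0, W=2, Y=0, X=3, Z=1) weight 3/880
  (U=0, W=3, Y=0, X=2, Z=0) weight 1/220
  … 53 more
Group by W:
  weight(W=0) = 8/165
  weight(W=1) = 8/165
  weight(W=2) = 3/110
  weight(W=3) = 4/55
Total weight = 8/165 + 8/165 + 3/110 + 4/55 = 13/66
P(W=0 | obs) = 8/165 / 13/66 = 16/65
P(W=1 | obs) = 8/165 / 13/66 = 16/65
P(W=2 | obs) = 3/110 / 13/66 = 9/65
P(W=3 | obs) = 4/55 / 13/66 = 24/65

P(W = 2 | obs) = 9/65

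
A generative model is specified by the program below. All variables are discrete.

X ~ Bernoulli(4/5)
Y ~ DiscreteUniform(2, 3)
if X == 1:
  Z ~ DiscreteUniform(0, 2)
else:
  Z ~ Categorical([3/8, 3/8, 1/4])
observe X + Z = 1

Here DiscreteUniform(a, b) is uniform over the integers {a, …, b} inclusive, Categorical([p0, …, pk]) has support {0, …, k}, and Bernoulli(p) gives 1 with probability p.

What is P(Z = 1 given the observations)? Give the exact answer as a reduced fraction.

Enumerate traces; 4 have nonzero weight after conditioning:
  (X=0, Y=2, Z=1) weight 3/80
  (X=0, Y=3, Z=1) weight 3/80
  (X=1, Y=2, Z=0) weight 2/15
  (X=1, Y=3, Z=0) weight 2/15
Group by Z:
  weight(Z=0) = 4/15
  weight(Z=1) = 3/40
Total weight = 4/15 + 3/40 = 41/120
P(Z=0 | obs) = 4/15 / 41/120 = 32/41
P(Z=1 | obs) = 3/40 / 41/120 = 9/41

P(Z = 1 | obs) = 9/41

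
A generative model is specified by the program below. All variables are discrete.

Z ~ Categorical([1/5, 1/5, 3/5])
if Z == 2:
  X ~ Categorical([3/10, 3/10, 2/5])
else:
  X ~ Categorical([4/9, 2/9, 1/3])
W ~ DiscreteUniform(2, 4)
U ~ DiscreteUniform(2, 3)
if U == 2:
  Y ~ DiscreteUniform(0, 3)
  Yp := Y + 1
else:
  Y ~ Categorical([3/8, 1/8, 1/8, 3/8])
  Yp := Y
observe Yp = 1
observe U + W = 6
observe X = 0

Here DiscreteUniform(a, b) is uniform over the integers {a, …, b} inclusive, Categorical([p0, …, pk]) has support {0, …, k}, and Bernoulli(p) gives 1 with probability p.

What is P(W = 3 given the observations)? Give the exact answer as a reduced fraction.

Enumerate traces; 6 have nonzero weight after conditioning:
  (Z=0, X=0, W=3, U=3, Y=1) weight 1/540
  (Z=0, X=0, W=4, U=2, Y=0) weight 1/270
  (Z=1, X=0, W=3, U=3, Y=1) weight 1/540
  (Z=1, X=0, W=4, U=2, Y=0) weight 1/270
  (Z=2, X=0, W=3, U=3, Y=1) weight 3/800
  (Z=2, X=0, W=4, U=2, Y=0) weight 3/400
Group by W:
  weight(W=3) = 161/21600
  weight(W=4) = 161/10800
Total weight = 161/21600 + 161/10800 = 161/7200
P(W=3 | obs) = 161/21600 / 161/7200 = 1/3
P(W=4 | obs) = 161/10800 / 161/7200 = 2/3

P(W = 3 | obs) = 1/3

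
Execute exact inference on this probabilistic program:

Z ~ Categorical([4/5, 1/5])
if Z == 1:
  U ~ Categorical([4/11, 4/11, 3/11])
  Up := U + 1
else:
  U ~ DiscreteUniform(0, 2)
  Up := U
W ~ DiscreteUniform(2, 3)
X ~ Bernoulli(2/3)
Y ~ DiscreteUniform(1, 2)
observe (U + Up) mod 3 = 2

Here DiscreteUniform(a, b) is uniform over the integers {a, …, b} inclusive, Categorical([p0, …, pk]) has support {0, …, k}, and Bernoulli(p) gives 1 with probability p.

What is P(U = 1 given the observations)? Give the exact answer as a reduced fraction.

P(U = 1 | obs) = 44/53

Enumerate traces; 16 have nonzero weight after conditioning:
  (Z=0, U=1, W=2, X=0, Y=1) weight 1/45
  (Z=0, U=1, W=2, X=0, Y=2) weight 1/45
  (Z=0, U=1, W=2, X=1, Y=1) weight 2/45
  (Z=0, U=1, W=2, X=1, Y=2) weight 2/45
  (Z=0, U=1, W=3, X=0, Y=1) weight 1/45
  (Z=0, U=1, W=3, X=0, Y=2) weight 1/45
  (Z=0, U=1, W=3, X=1, Y=1) weight 2/45
  (Z=0, U=1, W=3, X=1, Y=2) weight 2/45
  (Z=1, U=2, W=2, X=0, Y=1) weight 1/220
  … 7 more
Group by U:
  weight(U=1) = 4/15
  weight(U=2) = 3/55
Total weight = 4/15 + 3/55 = 53/165
P(U=1 | obs) = 4/15 / 53/165 = 44/53
P(U=2 | obs) = 3/55 / 53/165 = 9/53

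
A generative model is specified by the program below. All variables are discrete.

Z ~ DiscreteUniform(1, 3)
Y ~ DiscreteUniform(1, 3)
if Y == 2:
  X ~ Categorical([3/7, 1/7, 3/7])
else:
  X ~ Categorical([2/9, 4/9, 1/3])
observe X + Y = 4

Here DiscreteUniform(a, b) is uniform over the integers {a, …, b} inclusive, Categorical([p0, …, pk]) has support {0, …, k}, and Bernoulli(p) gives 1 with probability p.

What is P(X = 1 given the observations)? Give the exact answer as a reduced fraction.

P(X = 1 | obs) = 28/55

Enumerate traces; 6 have nonzero weight after conditioning:
  (Z=1, Y=2, X=2) weight 1/21
  (Z=1, Y=3, X=1) weight 4/81
  (Z=2, Y=2, X=2) weight 1/21
  (Z=2, Y=3, X=1) weight 4/81
  (Z=3, Y=2, X=2) weight 1/21
  (Z=3, Y=3, X=1) weight 4/81
Group by X:
  weight(X=1) = 4/27
  weight(X=2) = 1/7
Total weight = 4/27 + 1/7 = 55/189
P(X=1 | obs) = 4/27 / 55/189 = 28/55
P(X=2 | obs) = 1/7 / 55/189 = 27/55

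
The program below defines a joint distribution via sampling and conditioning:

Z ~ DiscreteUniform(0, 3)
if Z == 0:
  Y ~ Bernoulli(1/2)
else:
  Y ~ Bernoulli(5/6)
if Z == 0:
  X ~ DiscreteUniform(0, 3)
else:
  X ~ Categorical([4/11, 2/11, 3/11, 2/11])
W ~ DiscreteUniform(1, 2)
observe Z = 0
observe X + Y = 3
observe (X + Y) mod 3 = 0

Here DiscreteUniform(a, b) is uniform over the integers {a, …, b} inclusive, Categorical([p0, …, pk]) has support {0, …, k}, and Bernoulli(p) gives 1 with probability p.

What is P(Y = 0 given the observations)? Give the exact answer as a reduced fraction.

P(Y = 0 | obs) = 1/2

Enumerate traces; 4 have nonzero weight after conditioning:
  (Z=0, Y=0, X=3, W=1) weight 1/64
  (Z=0, Y=0, X=3, W=2) weight 1/64
  (Z=0, Y=1, X=2, W=1) weight 1/64
  (Z=0, Y=1, X=2, W=2) weight 1/64
Group by Y:
  weight(Y=0) = 1/32
  weight(Y=1) = 1/32
Total weight = 1/32 + 1/32 = 1/16
P(Y=0 | obs) = 1/32 / 1/16 = 1/2
P(Y=1 | obs) = 1/32 / 1/16 = 1/2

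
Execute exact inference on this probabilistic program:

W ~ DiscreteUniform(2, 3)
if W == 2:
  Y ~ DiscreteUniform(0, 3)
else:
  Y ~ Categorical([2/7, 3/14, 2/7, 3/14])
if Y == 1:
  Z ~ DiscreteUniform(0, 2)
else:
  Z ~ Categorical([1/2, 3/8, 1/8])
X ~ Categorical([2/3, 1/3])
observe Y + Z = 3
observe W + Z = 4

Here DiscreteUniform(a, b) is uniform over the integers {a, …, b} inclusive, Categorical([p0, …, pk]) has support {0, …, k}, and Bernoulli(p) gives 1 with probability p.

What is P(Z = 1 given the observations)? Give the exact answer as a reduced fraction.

P(Z = 1 | obs) = 9/16

Enumerate traces; 4 have nonzero weight after conditioning:
  (W=2, Y=1, Z=2, X=0) weight 1/36
  (W=2, Y=1, Z=2, X=1) weight 1/72
  (W=3, Y=2, Z=1, X=0) weight 1/28
  (W=3, Y=2, Z=1, X=1) weight 1/56
Group by Z:
  weight(Z=1) = 3/56
  weight(Z=2) = 1/24
Total weight = 3/56 + 1/24 = 2/21
P(Z=1 | obs) = 3/56 / 2/21 = 9/16
P(Z=2 | obs) = 1/24 / 2/21 = 7/16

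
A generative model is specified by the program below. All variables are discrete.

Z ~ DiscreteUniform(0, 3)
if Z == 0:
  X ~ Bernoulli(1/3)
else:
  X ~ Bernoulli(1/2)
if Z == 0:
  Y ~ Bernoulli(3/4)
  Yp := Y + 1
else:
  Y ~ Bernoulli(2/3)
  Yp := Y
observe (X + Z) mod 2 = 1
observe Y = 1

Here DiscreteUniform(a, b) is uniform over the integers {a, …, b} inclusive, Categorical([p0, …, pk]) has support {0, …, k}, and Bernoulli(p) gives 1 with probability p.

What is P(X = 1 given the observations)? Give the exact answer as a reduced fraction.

P(X = 1 | obs) = 7/15

Enumerate traces; 4 have nonzero weight after conditioning:
  (Z=0, X=1, Y=1) weight 1/16
  (Z=1, X=0, Y=1) weight 1/12
  (Z=2, X=1, Y=1) weight 1/12
  (Z=3, X=0, Y=1) weight 1/12
Group by X:
  weight(X=0) = 1/6
  weight(X=1) = 7/48
Total weight = 1/6 + 7/48 = 5/16
P(X=0 | obs) = 1/6 / 5/16 = 8/15
P(X=1 | obs) = 7/48 / 5/16 = 7/15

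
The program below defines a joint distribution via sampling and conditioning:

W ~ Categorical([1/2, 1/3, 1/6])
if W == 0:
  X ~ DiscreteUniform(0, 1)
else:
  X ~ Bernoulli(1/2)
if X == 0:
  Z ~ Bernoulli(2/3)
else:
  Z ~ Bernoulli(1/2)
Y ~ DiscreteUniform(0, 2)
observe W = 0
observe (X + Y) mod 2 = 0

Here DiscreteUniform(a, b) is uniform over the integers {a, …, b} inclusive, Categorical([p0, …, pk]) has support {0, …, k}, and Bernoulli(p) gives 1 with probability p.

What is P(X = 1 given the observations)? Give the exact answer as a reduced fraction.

Enumerate traces; 6 have nonzero weight after conditioning:
  (W=0, X=0, Z=0, Y=0) weight 1/36
  (W=0, X=0, Z=0, Y=2) weight 1/36
  (W=0, X=0, Z=1, Y=0) weight 1/18
  (W=0, X=0, Z=1, Y=2) weight 1/18
  (W=0, X=1, Z=0, Y=1) weight 1/24
  (W=0, X=1, Z=1, Y=1) weight 1/24
Group by X:
  weight(X=0) = 1/6
  weight(X=1) = 1/12
Total weight = 1/6 + 1/12 = 1/4
P(X=0 | obs) = 1/6 / 1/4 = 2/3
P(X=1 | obs) = 1/12 / 1/4 = 1/3

P(X = 1 | obs) = 1/3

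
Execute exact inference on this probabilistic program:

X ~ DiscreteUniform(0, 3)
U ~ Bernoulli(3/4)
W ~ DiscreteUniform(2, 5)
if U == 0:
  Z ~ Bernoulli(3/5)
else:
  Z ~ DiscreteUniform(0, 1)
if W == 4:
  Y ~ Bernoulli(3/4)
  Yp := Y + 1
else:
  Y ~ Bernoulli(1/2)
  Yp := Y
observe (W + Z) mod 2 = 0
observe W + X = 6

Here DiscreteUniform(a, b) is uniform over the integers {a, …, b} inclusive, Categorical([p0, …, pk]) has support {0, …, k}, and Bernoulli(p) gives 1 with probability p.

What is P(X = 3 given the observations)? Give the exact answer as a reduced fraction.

Enumerate traces; 12 have nonzero weight after conditioning:
  (X=1, U=0, W=5, Z=1, Y=0) weight 3/640
  (X=1, U=0, W=5, Z=1, Y=1) weight 3/640
  (X=1, U=1, W=5, Z=1, Y=0) weight 3/256
  (X=1, U=1, W=5, Z=1, Y=1) weight 3/256
  (X=2, U=0, W=4, Z=0, Y=0) weight 1/640
  (X=2, U=0, W=4, Z=0, Y=1) weight 3/640
  (X=2, U=1, W=4, Z=0, Y=0) weight 3/512
  (X=2, U=1, W=4, Z=0, Y=1) weight 9/512
  (X=3, U=0, W=3, Z=1, Y=0) weight 3/640
  … 3 more
Group by X:
  weight(X=1) = 21/640
  weight(X=2) = 19/640
  weight(X=3) = 21/640
Total weight = 21/640 + 19/640 + 21/640 = 61/640
P(X=1 | obs) = 21/640 / 61/640 = 21/61
P(X=2 | obs) = 19/640 / 61/640 = 19/61
P(X=3 | obs) = 21/640 / 61/640 = 21/61

P(X = 3 | obs) = 21/61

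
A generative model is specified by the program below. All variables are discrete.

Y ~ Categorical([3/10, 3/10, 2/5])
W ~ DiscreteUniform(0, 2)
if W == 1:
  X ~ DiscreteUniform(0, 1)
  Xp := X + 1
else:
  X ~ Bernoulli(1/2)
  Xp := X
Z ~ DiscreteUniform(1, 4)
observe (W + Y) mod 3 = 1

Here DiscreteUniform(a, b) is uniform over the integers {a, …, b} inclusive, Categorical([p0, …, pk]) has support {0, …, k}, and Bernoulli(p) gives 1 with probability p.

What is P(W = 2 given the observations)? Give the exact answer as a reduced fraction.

P(W = 2 | obs) = 2/5

Enumerate traces; 24 have nonzero weight after conditioning:
  (Y=0, W=1, X=0, Z=1) weight 1/80
  (Y=0, W=1, X=0, Z=2) weight 1/80
  (Y=0, W=1, X=0, Z=3) weight 1/80
  (Y=0, W=1, X=0, Z=4) weight 1/80
  (Y=0, W=1, X=1, Z=1) weight 1/80
  (Y=0, W=1, X=1, Z=2) weight 1/80
  (Y=0, W=1, X=1, Z=3) weight 1/80
  (Y=0, W=1, X=1, Z=4) weight 1/80
  (Y=1, W=0, X=0, Z=1) weight 1/80
  (Y=2, W=2, X=0, Z=1) weight 1/60
  … 14 more
Group by W:
  weight(W=0) = 1/10
  weight(W=1) = 1/10
  weight(W=2) = 2/15
Total weight = 1/10 + 1/10 + 2/15 = 1/3
P(W=0 | obs) = 1/10 / 1/3 = 3/10
P(W=1 | obs) = 1/10 / 1/3 = 3/10
P(W=2 | obs) = 2/15 / 1/3 = 2/5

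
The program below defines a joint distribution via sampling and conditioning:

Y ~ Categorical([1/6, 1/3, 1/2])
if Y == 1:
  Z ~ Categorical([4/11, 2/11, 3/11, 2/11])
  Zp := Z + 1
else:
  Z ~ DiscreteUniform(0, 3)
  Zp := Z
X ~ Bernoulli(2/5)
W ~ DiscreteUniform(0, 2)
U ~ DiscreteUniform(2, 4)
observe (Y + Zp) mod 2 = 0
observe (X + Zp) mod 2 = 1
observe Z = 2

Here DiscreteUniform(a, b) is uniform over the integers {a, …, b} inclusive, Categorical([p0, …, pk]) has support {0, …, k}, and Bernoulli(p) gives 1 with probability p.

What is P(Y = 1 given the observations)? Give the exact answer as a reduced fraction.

Enumerate traces; 27 have nonzero weight after conditioning:
  (Y=0, Z=2, X=1, W=0, U=2) weight 1/540
  (Y=0, Z=2, X=1, W=0, U=3) weight 1/540
  (Y=0, Z=2, X=1, W=0, U=4) weight 1/540
  (Y=0, Z=2, X=1, W=1, U=2) weight 1/540
  (Y=0, Z=2, X=1, W=1, U=3) weight 1/540
  (Y=0, Z=2, X=1, W=1, U=4) weight 1/540
  (Y=0, Z=2, X=1, W=2, U=2) weight 1/540
  (Y=0, Z=2, X=1, W=2, U=3) weight 1/540
  (Y=1, Z=2, X=0, W=0, U=2) weight 1/165
  (Y=2, Z=2, X=1, W=0, U=2) weight 1/180
  … 17 more
Group by Y:
  weight(Y=0) = 1/60
  weight(Y=1) = 3/55
  weight(Y=2) = 1/20
Total weight = 1/60 + 3/55 + 1/20 = 4/33
P(Y=0 | obs) = 1/60 / 4/33 = 11/80
P(Y=1 | obs) = 3/55 / 4/33 = 9/20
P(Y=2 | obs) = 1/20 / 4/33 = 33/80

P(Y = 1 | obs) = 9/20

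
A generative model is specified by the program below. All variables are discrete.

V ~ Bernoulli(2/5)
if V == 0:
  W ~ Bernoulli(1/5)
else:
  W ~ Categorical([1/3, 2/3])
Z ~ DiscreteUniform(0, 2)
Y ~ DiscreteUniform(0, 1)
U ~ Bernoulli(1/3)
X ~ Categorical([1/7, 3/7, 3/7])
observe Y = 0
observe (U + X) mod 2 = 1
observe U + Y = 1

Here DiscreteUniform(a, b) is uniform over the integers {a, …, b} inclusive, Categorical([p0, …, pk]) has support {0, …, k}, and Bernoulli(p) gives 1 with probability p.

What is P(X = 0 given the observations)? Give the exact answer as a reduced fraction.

Enumerate traces; 24 have nonzero weight after conditioning:
  (V=0, W=0, Z=0, Y=0, U=1, X=0) weight 2/525
  (V=0, W=0, Z=0, Y=0, U=1, X=2) weight 2/175
  (V=0, W=0, Z=1, Y=0, U=1, X=0) weight 2/525
  (V=0, W=0, Z=1, Y=0, U=1, X=2) weight 2/175
  (V=0, W=0, Z=2, Y=0, U=1, X=0) weight 2/525
  (V=0, W=0, Z=2, Y=0, U=1, X=2) weight 2/175
  (V=0, W=1, Z=0, Y=0, U=1, X=0) weight 1/1050
  (V=0, W=1, Z=0, Y=0, U=1, X=2) weight 1/350
  … 16 more
Group by X:
  weight(X=0) = 1/42
  weight(X=2) = 1/14
Total weight = 1/42 + 1/14 = 2/21
P(X=0 | obs) = 1/42 / 2/21 = 1/4
P(X=2 | obs) = 1/14 / 2/21 = 3/4

P(X = 0 | obs) = 1/4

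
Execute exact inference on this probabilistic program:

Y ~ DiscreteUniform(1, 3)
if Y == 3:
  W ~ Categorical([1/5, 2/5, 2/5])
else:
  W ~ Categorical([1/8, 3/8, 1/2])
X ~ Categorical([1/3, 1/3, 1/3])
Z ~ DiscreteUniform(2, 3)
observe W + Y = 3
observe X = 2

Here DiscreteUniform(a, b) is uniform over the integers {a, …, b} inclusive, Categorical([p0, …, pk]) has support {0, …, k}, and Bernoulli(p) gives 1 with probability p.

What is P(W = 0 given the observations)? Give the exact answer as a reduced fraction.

P(W = 0 | obs) = 8/43

Enumerate traces; 6 have nonzero weight after conditioning:
  (Y=1, W=2, X=2, Z=2) weight 1/36
  (Y=1, W=2, X=2, Z=3) weight 1/36
  (Y=2, W=1, X=2, Z=2) weight 1/48
  (Y=2, W=1, X=2, Z=3) weight 1/48
  (Y=3, W=0, X=2, Z=2) weight 1/90
  (Y=3, W=0, X=2, Z=3) weight 1/90
Group by W:
  weight(W=0) = 1/45
  weight(W=1) = 1/24
  weight(W=2) = 1/18
Total weight = 1/45 + 1/24 + 1/18 = 43/360
P(W=0 | obs) = 1/45 / 43/360 = 8/43
P(W=1 | obs) = 1/24 / 43/360 = 15/43
P(W=2 | obs) = 1/18 / 43/360 = 20/43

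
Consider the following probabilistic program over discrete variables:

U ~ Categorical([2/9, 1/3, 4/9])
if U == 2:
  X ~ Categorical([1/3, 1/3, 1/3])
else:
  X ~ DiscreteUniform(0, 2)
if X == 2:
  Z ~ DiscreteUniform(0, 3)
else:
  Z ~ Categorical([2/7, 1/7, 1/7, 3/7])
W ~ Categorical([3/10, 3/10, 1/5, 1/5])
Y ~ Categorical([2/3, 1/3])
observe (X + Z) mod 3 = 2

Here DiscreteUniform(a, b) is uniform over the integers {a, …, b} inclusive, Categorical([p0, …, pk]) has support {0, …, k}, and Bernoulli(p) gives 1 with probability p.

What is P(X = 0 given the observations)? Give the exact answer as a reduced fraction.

P(X = 0 | obs) = 2/11

Enumerate traces; 96 have nonzero weight after conditioning:
  (U=0, X=0, Z=2, W=0, Y=0) weight 2/945
  (U=0, X=0, Z=2, W=0, Y=1) weight 1/945
  (U=0, X=0, Z=2, W=1, Y=0) weight 2/945
  (U=0, X=0, Z=2, W=1, Y=1) weight 1/945
  (U=0, X=0, Z=2, W=2, Y=0) weight 4/2835
  (U=0, X=0, Z=2, W=2, Y=1) weight 2/2835
  (U=0, X=0, Z=2, W=3, Y=0) weight 4/2835
  (U=0, X=0, Z=2, W=3, Y=1) weight 2/2835
  (U=0, X=1, Z=1, W=0, Y=0) weight 2/945
  (U=0, X=2, Z=0, W=0, Y=0) weight 1/270
  … 86 more
Group by X:
  weight(X=0) = 1/21
  weight(X=1) = 1/21
  weight(X=2) = 1/6
Total weight = 1/21 + 1/21 + 1/6 = 11/42
P(X=0 | obs) = 1/21 / 11/42 = 2/11
P(X=1 | obs) = 1/21 / 11/42 = 2/11
P(X=2 | obs) = 1/6 / 11/42 = 7/11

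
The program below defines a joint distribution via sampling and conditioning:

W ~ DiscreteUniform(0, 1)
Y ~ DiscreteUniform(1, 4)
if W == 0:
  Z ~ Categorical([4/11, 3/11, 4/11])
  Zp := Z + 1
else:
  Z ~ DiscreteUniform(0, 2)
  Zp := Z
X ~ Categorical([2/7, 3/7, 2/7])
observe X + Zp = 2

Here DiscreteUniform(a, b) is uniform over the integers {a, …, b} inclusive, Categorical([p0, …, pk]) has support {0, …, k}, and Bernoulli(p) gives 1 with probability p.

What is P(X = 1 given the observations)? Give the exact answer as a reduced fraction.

P(X = 1 | obs) = 69/131

Enumerate traces; 20 have nonzero weight after conditioning:
  (W=0, Y=1, Z=0, X=1) weight 3/154
  (W=0, Y=1, Z=1, X=0) weight 3/308
  (W=0, Y=2, Z=0, X=1) weight 3/154
  (W=0, Y=2, Z=1, X=0) weight 3/308
  (W=0, Y=3, Z=0, X=1) weight 3/154
  (W=0, Y=3, Z=1, X=0) weight 3/308
  (W=0, Y=4, Z=0, X=1) weight 3/154
  (W=0, Y=4, Z=1, X=0) weight 3/308
  (W=1, Y=1, Z=0, X=2) weight 1/84
  … 11 more
Group by X:
  weight(X=0) = 20/231
  weight(X=1) = 23/154
  weight(X=2) = 1/21
Total weight = 20/231 + 23/154 + 1/21 = 131/462
P(X=0 | obs) = 20/231 / 131/462 = 40/131
P(X=1 | obs) = 23/154 / 131/462 = 69/131
P(X=2 | obs) = 1/21 / 131/462 = 22/131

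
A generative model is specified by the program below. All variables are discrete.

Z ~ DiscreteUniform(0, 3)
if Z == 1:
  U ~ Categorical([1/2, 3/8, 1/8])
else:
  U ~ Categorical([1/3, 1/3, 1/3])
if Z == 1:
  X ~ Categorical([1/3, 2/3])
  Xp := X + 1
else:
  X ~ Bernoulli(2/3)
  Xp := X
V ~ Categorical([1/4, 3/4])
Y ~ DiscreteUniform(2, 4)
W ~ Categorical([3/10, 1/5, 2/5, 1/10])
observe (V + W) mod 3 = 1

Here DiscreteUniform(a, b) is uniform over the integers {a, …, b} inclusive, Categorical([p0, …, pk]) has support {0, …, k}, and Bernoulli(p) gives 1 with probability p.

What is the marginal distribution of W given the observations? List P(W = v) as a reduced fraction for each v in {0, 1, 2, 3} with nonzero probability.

P(W=0) = 9/14, P(W=1) = 1/7, P(W=3) = 3/14

Enumerate traces; 216 have nonzero weight after conditioning:
  (Z=0, U=0, X=0, V=0, Y=2, W=1) weight 1/2160
  (Z=0, U=0, X=0, V=0, Y=3, W=1) weight 1/2160
  (Z=0, U=0, X=0, V=0, Y=4, W=1) weight 1/2160
  (Z=0, U=0, X=0, V=1, Y=2, W=0) weight 1/480
  (Z=0, U=0, X=0, V=1, Y=2, W=3) weight 1/1440
  (Z=0, U=0, X=0, V=1, Y=3, W=0) weight 1/480
  (Z=0, U=0, X=0, V=1, Y=3, W=3) weight 1/1440
  (Z=0, U=0, X=0, V=1, Y=4, W=0) weight 1/480
  … 208 more
Group by W:
  weight(W=0) = 9/40
  weight(W=1) = 1/20
  weight(W=3) = 3/40
Total weight = 9/40 + 1/20 + 3/40 = 7/20
P(W=0 | obs) = 9/40 / 7/20 = 9/14
P(W=1 | obs) = 1/20 / 7/20 = 1/7
P(W=3 | obs) = 3/40 / 7/20 = 3/14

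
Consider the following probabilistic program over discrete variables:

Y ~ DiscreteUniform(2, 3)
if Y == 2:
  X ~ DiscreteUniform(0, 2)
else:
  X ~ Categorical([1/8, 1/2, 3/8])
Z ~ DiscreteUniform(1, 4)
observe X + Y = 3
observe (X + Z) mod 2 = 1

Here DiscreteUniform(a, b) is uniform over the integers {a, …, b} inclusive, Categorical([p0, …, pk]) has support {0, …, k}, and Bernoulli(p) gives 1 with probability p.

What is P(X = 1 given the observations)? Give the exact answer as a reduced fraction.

Enumerate traces; 4 have nonzero weight after conditioning:
  (Y=2, X=1, Z=2) weight 1/24
  (Y=2, X=1, Z=4) weight 1/24
  (Y=3, X=0, Z=1) weight 1/64
  (Y=3, X=0, Z=3) weight 1/64
Group by X:
  weight(X=0) = 1/32
  weight(X=1) = 1/12
Total weight = 1/32 + 1/12 = 11/96
P(X=0 | obs) = 1/32 / 11/96 = 3/11
P(X=1 | obs) = 1/12 / 11/96 = 8/11

P(X = 1 | obs) = 8/11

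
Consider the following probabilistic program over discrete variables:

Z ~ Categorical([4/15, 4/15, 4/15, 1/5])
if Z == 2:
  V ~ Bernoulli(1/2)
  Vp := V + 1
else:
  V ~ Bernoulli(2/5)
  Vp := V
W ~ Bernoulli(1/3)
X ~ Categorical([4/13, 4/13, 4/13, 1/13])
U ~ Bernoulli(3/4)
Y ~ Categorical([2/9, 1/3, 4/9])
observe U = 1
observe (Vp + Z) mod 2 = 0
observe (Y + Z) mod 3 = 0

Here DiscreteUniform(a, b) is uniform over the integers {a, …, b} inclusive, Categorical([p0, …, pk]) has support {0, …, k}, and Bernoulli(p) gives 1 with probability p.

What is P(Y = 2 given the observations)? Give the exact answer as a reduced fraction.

Enumerate traces; 32 have nonzero weight after conditioning:
  (Z=0, V=0, W=0, X=0, U=1, Y=0) weight 16/2925
  (Z=0, V=0, W=0, X=1, U=1, Y=0) weight 16/2925
  (Z=0, V=0, W=0, X=2, U=1, Y=0) weight 16/2925
  (Z=0, V=0, W=0, X=3, U=1, Y=0) weight 4/2925
  (Z=0, V=0, W=1, X=0, U=1, Y=0) weight 8/2925
  (Z=0, V=0, W=1, X=1, U=1, Y=0) weight 8/2925
  (Z=0, V=0, W=1, X=2, U=1, Y=0) weight 8/2925
  (Z=0, V=0, W=1, X=3, U=1, Y=0) weight 2/2925
  (Z=1, V=1, W=0, X=0, U=1, Y=2) weight 64/8775
  (Z=2, V=1, W=0, X=0, U=1, Y=1) weight 4/585
  … 22 more
Group by Y:
  weight(Y=0) = 1/25
  weight(Y=1) = 1/30
  weight(Y=2) = 8/225
Total weight = 1/25 + 1/30 + 8/225 = 49/450
P(Y=0 | obs) = 1/25 / 49/450 = 18/49
P(Y=1 | obs) = 1/30 / 49/450 = 15/49
P(Y=2 | obs) = 8/225 / 49/450 = 16/49

P(Y = 2 | obs) = 16/49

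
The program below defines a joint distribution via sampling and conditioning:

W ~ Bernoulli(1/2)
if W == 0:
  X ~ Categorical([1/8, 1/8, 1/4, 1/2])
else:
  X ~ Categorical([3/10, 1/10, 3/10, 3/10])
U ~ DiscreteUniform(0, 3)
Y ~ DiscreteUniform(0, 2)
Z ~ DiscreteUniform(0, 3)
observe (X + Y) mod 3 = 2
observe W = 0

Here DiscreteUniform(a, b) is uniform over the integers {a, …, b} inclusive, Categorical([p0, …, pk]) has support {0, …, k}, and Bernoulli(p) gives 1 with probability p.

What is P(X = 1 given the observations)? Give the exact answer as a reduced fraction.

Enumerate traces; 64 have nonzero weight after conditioning:
  (W=0, X=0, U=0, Y=2, Z=0) weight 1/768
  (W=0, X=0, U=0, Y=2, Z=1) weight 1/768
  (W=0, X=0, U=0, Y=2, Z=2) weight 1/768
  (W=0, X=0, U=0, Y=2, Z=3) weight 1/768
  (W=0, X=0, U=1, Y=2, Z=0) weight 1/768
  (W=0, X=0, U=1, Y=2, Z=1) weight 1/768
  (W=0, X=0, U=1, Y=2, Z=2) weight 1/768
  (W=0, X=0, U=1, Y=2, Z=3) weight 1/768
  (W=0, X=1, U=0, Y=1, Z=0) weight 1/768
  (W=0, X=2, U=0, Y=0, Z=0) weight 1/384
  … 54 more
Group by X:
  weight(X=0) = 1/48
  weight(X=1) = 1/48
  weight(X=2) = 1/24
  weight(X=3) = 1/12
Total weight = 1/48 + 1/48 + 1/24 + 1/12 = 1/6
P(X=0 | obs) = 1/48 / 1/6 = 1/8
P(X=1 | obs) = 1/48 / 1/6 = 1/8
P(X=2 | obs) = 1/24 / 1/6 = 1/4
P(X=3 | obs) = 1/12 / 1/6 = 1/2

P(X = 1 | obs) = 1/8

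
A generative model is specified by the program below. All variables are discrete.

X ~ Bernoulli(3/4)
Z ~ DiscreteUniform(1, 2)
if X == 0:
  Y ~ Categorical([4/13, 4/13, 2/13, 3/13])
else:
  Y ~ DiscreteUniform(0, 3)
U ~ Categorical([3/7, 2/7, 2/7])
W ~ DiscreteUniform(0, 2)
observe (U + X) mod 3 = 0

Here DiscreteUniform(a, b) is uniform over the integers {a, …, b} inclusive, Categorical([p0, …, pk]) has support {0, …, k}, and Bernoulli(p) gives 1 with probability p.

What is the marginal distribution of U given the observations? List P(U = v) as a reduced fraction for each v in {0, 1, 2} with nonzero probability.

Enumerate traces; 48 have nonzero weight after conditioning:
  (X=0, Z=1, Y=0, U=0, W=0) weight 1/182
  (X=0, Z=1, Y=0, U=0, W=1) weight 1/182
  (X=0, Z=1, Y=0, U=0, W=2) weight 1/182
  (X=0, Z=1, Y=1, U=0, W=0) weight 1/182
  (X=0, Z=1, Y=1, U=0, W=1) weight 1/182
  (X=0, Z=1, Y=1, U=0, W=2) weight 1/182
  (X=0, Z=1, Y=2, U=0, W=0) weight 1/364
  (X=0, Z=1, Y=2, U=0, W=1) weight 1/364
  (X=1, Z=1, Y=0, U=2, W=0) weight 1/112
  … 39 more
Group by U:
  weight(U=0) = 3/28
  weight(U=2) = 3/14
Total weight = 3/28 + 3/14 = 9/28
P(U=0 | obs) = 3/28 / 9/28 = 1/3
P(U=2 | obs) = 3/14 / 9/28 = 2/3

P(U=0) = 1/3, P(U=2) = 2/3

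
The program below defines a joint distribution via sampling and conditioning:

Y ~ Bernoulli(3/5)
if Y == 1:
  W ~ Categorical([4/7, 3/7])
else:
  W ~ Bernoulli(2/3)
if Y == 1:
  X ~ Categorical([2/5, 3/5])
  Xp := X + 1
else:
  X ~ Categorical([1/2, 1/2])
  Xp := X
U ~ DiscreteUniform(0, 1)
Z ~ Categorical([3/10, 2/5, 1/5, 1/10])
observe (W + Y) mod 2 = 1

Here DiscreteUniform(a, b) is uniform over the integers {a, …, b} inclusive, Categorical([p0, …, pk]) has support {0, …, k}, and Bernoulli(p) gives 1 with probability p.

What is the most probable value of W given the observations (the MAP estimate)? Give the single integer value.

argmax_v P(W = v | obs) = 0

Enumerate traces; 32 have nonzero weight after conditioning:
  (Y=0, W=1, X=0, U=0, Z=0) weight 1/50
  (Y=0, W=1, X=0, U=0, Z=1) weight 2/75
  (Y=0, W=1, X=0, U=0, Z=2) weight 1/75
  (Y=0, W=1, X=0, U=0, Z=3) weight 1/150
  (Y=0, W=1, X=0, U=1, Z=0) weight 1/50
  (Y=0, W=1, X=0, U=1, Z=1) weight 2/75
  (Y=0, W=1, X=0, U=1, Z=2) weight 1/75
  (Y=0, W=1, X=0, U=1, Z=3) weight 1/150
  (Y=1, W=0, X=0, U=0, Z=0) weight 18/875
  … 23 more
Group by W:
  weight(W=0) = 12/35
  weight(W=1) = 4/15
Total weight = 12/35 + 4/15 = 64/105
P(W=0 | obs) = 12/35 / 64/105 = 9/16
P(W=1 | obs) = 4/15 / 64/105 = 7/16
argmax = 0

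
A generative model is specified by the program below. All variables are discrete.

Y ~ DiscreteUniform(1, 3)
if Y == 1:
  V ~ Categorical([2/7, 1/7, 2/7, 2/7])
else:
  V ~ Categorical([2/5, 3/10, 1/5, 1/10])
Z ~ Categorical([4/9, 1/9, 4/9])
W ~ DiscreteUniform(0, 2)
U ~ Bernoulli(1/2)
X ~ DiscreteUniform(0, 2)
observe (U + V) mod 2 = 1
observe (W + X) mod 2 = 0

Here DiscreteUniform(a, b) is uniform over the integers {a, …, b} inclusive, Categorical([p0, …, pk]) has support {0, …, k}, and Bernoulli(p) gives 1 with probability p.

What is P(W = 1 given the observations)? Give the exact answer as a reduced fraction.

P(W = 1 | obs) = 1/5

Enumerate traces; 180 have nonzero weight after conditioning:
  (Y=1, V=0, Z=0, W=0, U=1, X=0) weight 4/1701
  (Y=1, V=0, Z=0, W=0, U=1, X=2) weight 4/1701
  (Y=1, V=0, Z=0, W=1, U=1, X=1) weight 4/1701
  (Y=1, V=0, Z=0, W=2, U=1, X=0) weight 4/1701
  (Y=1, V=0, Z=0, W=2, U=1, X=2) weight 4/1701
  (Y=1, V=0, Z=1, W=0, U=1, X=0) weight 1/1701
  (Y=1, V=0, Z=1, W=0, U=1, X=2) weight 1/1701
  (Y=1, V=0, Z=1, W=1, U=1, X=1) weight 1/1701
  … 172 more
Group by W:
  weight(W=0) = 1/9
  weight(W=1) = 1/18
  weight(W=2) = 1/9
Total weight = 1/9 + 1/18 + 1/9 = 5/18
P(W=0 | obs) = 1/9 / 5/18 = 2/5
P(W=1 | obs) = 1/18 / 5/18 = 1/5
P(W=2 | obs) = 1/9 / 5/18 = 2/5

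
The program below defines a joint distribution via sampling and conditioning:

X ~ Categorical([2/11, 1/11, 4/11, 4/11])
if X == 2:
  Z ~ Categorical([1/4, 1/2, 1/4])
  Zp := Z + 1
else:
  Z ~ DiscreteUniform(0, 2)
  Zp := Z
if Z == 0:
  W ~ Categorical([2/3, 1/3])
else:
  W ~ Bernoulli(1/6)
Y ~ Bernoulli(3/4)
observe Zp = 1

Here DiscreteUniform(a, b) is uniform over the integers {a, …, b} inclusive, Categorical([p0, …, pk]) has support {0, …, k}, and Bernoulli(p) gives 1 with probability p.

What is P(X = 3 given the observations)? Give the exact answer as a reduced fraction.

Enumerate traces; 16 have nonzero weight after conditioning:
  (X=0, Z=1, W=0, Y=0) weight 5/396
  (X=0, Z=1, W=0, Y=1) weight 5/132
  (X=0, Z=1, W=1, Y=0) weight 1/396
  (X=0, Z=1, W=1, Y=1) weight 1/132
  (X=1, Z=1, W=0, Y=0) weight 5/792
  (X=1, Z=1, W=0, Y=1) weight 5/264
  (X=1, Z=1, W=1, Y=0) weight 1/792
  (X=1, Z=1, W=1, Y=1) weight 1/264
  (X=2, Z=0, W=0, Y=0) weight 1/66
  (X=3, Z=1, W=0, Y=0) weight 5/198
  … 6 more
Group by X:
  weight(X=0) = 2/33
  weight(X=1) = 1/33
  weight(X=2) = 1/11
  weight(X=3) = 4/33
Total weight = 2/33 + 1/33 + 1/11 + 4/33 = 10/33
P(X=0 | obs) = 2/33 / 10/33 = 1/5
P(X=1 | obs) = 1/33 / 10/33 = 1/10
P(X=2 | obs) = 1/11 / 10/33 = 3/10
P(X=3 | obs) = 4/33 / 10/33 = 2/5

P(X = 3 | obs) = 2/5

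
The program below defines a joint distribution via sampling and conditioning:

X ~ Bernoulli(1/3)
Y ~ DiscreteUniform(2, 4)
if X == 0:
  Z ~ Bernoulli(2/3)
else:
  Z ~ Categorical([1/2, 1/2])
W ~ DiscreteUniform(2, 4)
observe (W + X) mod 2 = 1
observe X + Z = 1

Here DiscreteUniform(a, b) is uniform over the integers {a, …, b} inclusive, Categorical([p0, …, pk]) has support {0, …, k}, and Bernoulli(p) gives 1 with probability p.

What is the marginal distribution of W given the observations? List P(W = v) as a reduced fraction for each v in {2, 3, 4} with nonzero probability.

P(W=2) = 3/14, P(W=3) = 4/7, P(W=4) = 3/14

Enumerate traces; 9 have nonzero weight after conditioning:
  (X=0, Y=2, Z=1, W=3) weight 4/81
  (X=0, Y=3, Z=1, W=3) weight 4/81
  (X=0, Y=4, Z=1, W=3) weight 4/81
  (X=1, Y=2, Z=0, W=2) weight 1/54
  (X=1, Y=2, Z=0, W=4) weight 1/54
  (X=1, Y=3, Z=0, W=2) weight 1/54
  (X=1, Y=3, Z=0, W=4) weight 1/54
  (X=1, Y=4, Z=0, W=2) weight 1/54
  … 1 more
Group by W:
  weight(W=2) = 1/18
  weight(W=3) = 4/27
  weight(W=4) = 1/18
Total weight = 1/18 + 4/27 + 1/18 = 7/27
P(W=2 | obs) = 1/18 / 7/27 = 3/14
P(W=3 | obs) = 4/27 / 7/27 = 4/7
P(W=4 | obs) = 1/18 / 7/27 = 3/14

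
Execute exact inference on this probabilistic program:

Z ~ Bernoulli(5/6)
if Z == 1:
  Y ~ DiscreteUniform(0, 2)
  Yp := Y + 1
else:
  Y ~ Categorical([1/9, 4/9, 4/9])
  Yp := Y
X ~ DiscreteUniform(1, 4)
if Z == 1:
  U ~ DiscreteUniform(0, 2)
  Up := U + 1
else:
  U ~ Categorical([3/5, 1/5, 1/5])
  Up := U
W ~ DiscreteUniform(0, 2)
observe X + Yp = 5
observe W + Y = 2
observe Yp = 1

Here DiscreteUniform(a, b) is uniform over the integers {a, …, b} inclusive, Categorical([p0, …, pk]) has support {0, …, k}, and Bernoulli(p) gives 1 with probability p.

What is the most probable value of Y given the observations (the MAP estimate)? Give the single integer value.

Enumerate traces; 6 have nonzero weight after conditioning:
  (Z=0, Y=1, X=4, U=0, W=1) weight 1/270
  (Z=0, Y=1, X=4, U=1, W=1) weight 1/810
  (Z=0, Y=1, X=4, U=2, W=1) weight 1/810
  (Z=1, Y=0, X=4, U=0, W=2) weight 5/648
  (Z=1, Y=0, X=4, U=1, W=2) weight 5/648
  (Z=1, Y=0, X=4, U=2, W=2) weight 5/648
Group by Y:
  weight(Y=0) = 5/216
  weight(Y=1) = 1/162
Total weight = 5/216 + 1/162 = 19/648
P(Y=0 | obs) = 5/216 / 19/648 = 15/19
P(Y=1 | obs) = 1/162 / 19/648 = 4/19
argmax = 0

argmax_v P(Y = v | obs) = 0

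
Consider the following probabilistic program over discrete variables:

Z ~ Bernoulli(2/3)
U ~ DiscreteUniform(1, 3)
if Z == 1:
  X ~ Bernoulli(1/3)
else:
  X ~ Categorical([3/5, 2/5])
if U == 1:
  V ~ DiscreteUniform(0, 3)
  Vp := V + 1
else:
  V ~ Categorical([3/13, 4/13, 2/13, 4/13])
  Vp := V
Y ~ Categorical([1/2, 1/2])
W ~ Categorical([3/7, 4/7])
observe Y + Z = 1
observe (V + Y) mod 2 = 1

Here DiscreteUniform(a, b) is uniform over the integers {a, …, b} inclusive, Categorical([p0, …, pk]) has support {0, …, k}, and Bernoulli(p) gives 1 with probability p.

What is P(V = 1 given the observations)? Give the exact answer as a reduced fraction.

P(V = 1 | obs) = 15/41

Enumerate traces; 48 have nonzero weight after conditioning:
  (Z=0, U=1, X=0, V=0, Y=1, W=0) weight 1/280
  (Z=0, U=1, X=0, V=0, Y=1, W=1) weight 1/210
  (Z=0, U=1, X=0, V=2, Y=1, W=0) weight 1/280
  (Z=0, U=1, X=0, V=2, Y=1, W=1) weight 1/210
  (Z=0, U=1, X=1, V=0, Y=1, W=0) weight 1/420
  (Z=0, U=1, X=1, V=0, Y=1, W=1) weight 1/315
  (Z=0, U=1, X=1, V=2, Y=1, W=0) weight 1/420
  (Z=0, U=1, X=1, V=2, Y=1, W=1) weight 1/315
  (Z=1, U=1, X=0, V=1, Y=0, W=0) weight 1/126
  (Z=1, U=1, X=0, V=3, Y=0, W=0) weight 1/126
  … 38 more
Group by V:
  weight(V=0) = 37/936
  weight(V=1) = 5/52
  weight(V=2) = 29/936
  weight(V=3) = 5/52
Total weight = 37/936 + 5/52 + 29/936 + 5/52 = 41/156
P(V=0 | obs) = 37/936 / 41/156 = 37/246
P(V=1 | obs) = 5/52 / 41/156 = 15/41
P(V=2 | obs) = 29/936 / 41/156 = 29/246
P(V=3 | obs) = 5/52 / 41/156 = 15/41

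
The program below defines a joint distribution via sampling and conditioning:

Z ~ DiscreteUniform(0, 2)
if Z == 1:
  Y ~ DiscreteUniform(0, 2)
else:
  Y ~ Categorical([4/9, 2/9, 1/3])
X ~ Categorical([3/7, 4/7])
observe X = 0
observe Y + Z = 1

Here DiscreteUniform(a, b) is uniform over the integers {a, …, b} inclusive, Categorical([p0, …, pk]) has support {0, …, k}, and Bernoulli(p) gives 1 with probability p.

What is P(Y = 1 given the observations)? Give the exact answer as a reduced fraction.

P(Y = 1 | obs) = 2/5

Enumerate traces; 2 have nonzero weight after conditioning:
  (Z=0, Y=1, X=0) weight 2/63
  (Z=1, Y=0, X=0) weight 1/21
Group by Y:
  weight(Y=0) = 1/21
  weight(Y=1) = 2/63
Total weight = 1/21 + 2/63 = 5/63
P(Y=0 | obs) = 1/21 / 5/63 = 3/5
P(Y=1 | obs) = 2/63 / 5/63 = 2/5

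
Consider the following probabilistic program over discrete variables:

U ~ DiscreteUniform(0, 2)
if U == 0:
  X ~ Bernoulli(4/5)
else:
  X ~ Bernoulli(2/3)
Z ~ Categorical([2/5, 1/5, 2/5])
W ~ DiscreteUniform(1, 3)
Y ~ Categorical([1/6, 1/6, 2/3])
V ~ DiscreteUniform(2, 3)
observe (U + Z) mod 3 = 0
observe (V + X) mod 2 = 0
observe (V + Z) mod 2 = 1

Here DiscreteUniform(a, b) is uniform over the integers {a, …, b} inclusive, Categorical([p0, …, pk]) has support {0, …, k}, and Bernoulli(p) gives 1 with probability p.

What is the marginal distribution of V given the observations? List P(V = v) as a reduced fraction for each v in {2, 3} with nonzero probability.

P(V=2) = 5/49, P(V=3) = 44/49

Enumerate traces; 27 have nonzero weight after conditioning:
  (U=0, X=1, Z=0, W=1, Y=0, V=3) weight 2/675
  (U=0, X=1, Z=0, W=1, Y=1, V=3) weight 2/675
  (U=0, X=1, Z=0, W=1, Y=2, V=3) weight 8/675
  (U=0, X=1, Z=0, W=2, Y=0, V=3) weight 2/675
  (U=0, X=1, Z=0, W=2, Y=1, V=3) weight 2/675
  (U=0, X=1, Z=0, W=2, Y=2, V=3) weight 8/675
  (U=0, X=1, Z=0, W=3, Y=0, V=3) weight 2/675
  (U=0, X=1, Z=0, W=3, Y=1, V=3) weight 2/675
  (U=2, X=0, Z=1, W=1, Y=0, V=2) weight 1/1620
  … 18 more
Group by V:
  weight(V=2) = 1/90
  weight(V=3) = 22/225
Total weight = 1/90 + 22/225 = 49/450
P(V=2 | obs) = 1/90 / 49/450 = 5/49
P(V=3 | obs) = 22/225 / 49/450 = 44/49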